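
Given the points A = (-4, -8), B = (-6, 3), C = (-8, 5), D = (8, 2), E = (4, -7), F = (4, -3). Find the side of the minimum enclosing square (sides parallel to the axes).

The bounding box has width 16 and height 13.
An axis-aligned square enclosing the set must have side ≥ max(width, height).
So the minimum side is max(16, 13) = 16.

16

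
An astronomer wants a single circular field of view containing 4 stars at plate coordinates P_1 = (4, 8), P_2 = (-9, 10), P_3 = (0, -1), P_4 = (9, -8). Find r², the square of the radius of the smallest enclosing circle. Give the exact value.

162

A smallest enclosing disk is always determined by at most three of the input points on its boundary.
The farthest pair is P_2–P_4 with squared distance 648. The circle on this segment as diameter has centre (0, 1) and r² = 648/4 = 162.
Check P_1: distance² to centre = 65 ≤ 162, so it lies inside.
All remaining points lie in this disk, and no smaller disk contains both endpoints, so this is the minimum enclosing circle.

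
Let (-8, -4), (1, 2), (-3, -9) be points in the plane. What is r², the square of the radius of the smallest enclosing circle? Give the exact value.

Call the three points A, B, C in the order given.
Side lengths²: AB² = 117, AC² = 50, BC² = 137.
Since BC² = 137 < 117 + 50 = 167, the triangle is acute, so the smallest enclosing circle is the circumcircle.
Circumcentre = (-2.1, -3.1), r² = 35.62.

35.62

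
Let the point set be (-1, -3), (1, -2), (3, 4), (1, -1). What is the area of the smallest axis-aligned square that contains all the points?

The bounding box has width 4 and height 7.
An axis-aligned square enclosing the set must have side ≥ max(width, height).
So the minimum side is max(4, 7) = 7.
Area = 7² = 49.

49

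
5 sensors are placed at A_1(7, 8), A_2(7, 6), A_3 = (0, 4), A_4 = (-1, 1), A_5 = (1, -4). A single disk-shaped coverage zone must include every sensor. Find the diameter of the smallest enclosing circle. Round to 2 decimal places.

13.42

By Welzl's lemma the MEC is supported by two points (diametrically opposite) or three points (on a circumcircle).
The farthest pair is A_1–A_5 with squared distance 180. The circle on this segment as diameter has centre (4, 2) and r² = 180/4 = 45.
Check A_2: distance² to centre = 25 ≤ 45, so it lies inside.
All remaining points lie in this disk, and no smaller disk contains both endpoints, so this is the minimum enclosing circle.
Diameter = 2r = 2√45 ≈ 13.42.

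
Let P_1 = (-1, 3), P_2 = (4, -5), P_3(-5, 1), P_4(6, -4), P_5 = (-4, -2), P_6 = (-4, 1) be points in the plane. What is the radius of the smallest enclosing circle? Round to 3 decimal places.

6.042

The farthest pair is P_3–P_4 with squared distance 146. The circle on this segment as diameter has centre (0.5, -1.5) and r² = 146/4 = 36.5.
Check P_1: distance² to centre = 22.5 ≤ 36.5, so it lies inside.
All remaining points lie in this disk, and no smaller disk contains both endpoints, so this is the minimum enclosing circle.
r = √(36.5) ≈ 6.042.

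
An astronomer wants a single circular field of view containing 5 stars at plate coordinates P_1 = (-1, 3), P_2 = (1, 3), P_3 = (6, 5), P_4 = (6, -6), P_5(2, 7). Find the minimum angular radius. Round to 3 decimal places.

6.801

The minimum enclosing circle of a finite set is fixed by two of the points (as a diameter) or three (as a circumcircle).
The farthest pair is P_4–P_5 with squared distance 185. The circle on this segment as diameter has centre (4, 0.5) and r² = 185/4 = 46.25.
Check P_1: distance² to centre = 31.25 ≤ 46.25, so it lies inside.
All remaining points lie in this disk, and no smaller disk contains both endpoints, so this is the minimum enclosing circle.
r = √(46.25) ≈ 6.801.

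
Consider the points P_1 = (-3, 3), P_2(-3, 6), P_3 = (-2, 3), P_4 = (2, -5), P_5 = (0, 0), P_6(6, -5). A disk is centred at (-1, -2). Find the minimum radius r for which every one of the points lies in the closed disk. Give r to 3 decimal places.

8.246

The required radius is the distance from (-1, -2) to the farthest point.
Squared distances: 29, 68, 26, 18, 5, 58.
Maximum is 68, attained at P_2.
r = √68 ≈ 8.246.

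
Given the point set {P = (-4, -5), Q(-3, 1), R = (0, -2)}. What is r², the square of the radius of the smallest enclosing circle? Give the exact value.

Side lengths²: PQ² = 37, PR² = 25, QR² = 18.
Since PQ² = 37 < 25 + 18 = 43, the triangle is acute, so the smallest enclosing circle is the circumcircle.
Circumcentre = (-43/14, -29/14), r² = 925/98.

925/98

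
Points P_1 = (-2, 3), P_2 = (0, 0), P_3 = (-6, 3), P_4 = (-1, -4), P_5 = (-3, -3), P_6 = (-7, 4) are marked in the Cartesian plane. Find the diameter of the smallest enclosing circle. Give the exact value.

A smallest enclosing disk is always determined by at most three of the input points on its boundary.
The farthest pair is P_4–P_6 with squared distance 100. The circle on this segment as diameter has centre (-4, 0) and r² = 100/4 = 25.
Check P_1: distance² to centre = 13 ≤ 25, so it lies inside.
All remaining points lie in this disk, and no smaller disk contains both endpoints, so this is the minimum enclosing circle.
Diameter = 2r = 2√25 = 10.

10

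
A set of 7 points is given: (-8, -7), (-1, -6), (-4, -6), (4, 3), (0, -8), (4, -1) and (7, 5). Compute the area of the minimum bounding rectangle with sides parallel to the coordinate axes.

195

x ranges over [-8, 7], width 15.
y ranges over [-8, 5], height 13.
Area = 15 × 13 = 195.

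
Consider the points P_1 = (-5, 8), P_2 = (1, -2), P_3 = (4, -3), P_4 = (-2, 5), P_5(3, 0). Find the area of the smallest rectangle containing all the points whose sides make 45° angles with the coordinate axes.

40

In coordinates u = x + y, v = x − y the rectangle is axis-aligned; the map (x,y)→(u,v) scales areas by 2.
u-values: 3, -1, 1, 3, 3; range = 3 − (-1) = 4.
v-values: -13, 3, 7, -7, 3; range = 7 − (-13) = 20.
Area = (4 × 20) / 2 = 40.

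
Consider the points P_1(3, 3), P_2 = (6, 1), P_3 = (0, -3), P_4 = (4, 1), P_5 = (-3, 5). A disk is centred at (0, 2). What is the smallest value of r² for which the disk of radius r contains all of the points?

The required radius is the distance from (0, 2) to the farthest point.
Squared distances: 10, 37, 25, 17, 18.
Maximum is 37, attained at P_2.

37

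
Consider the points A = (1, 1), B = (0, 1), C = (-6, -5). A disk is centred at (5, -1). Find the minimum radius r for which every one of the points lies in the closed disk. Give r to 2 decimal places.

The required radius is the distance from (5, -1) to the farthest point.
Squared distances: 20, 29, 137.
Maximum is 137, attained at C.
r = √137 ≈ 11.70.

11.70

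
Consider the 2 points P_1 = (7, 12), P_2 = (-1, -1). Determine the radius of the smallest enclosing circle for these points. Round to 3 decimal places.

7.632

The smallest circle enclosing two points has them as diameter endpoints.
Centre = midpoint = (3, 5.5); r² = |P_1P_2|²/4 = 233/4 = 58.25.
r = √(58.25) ≈ 7.632.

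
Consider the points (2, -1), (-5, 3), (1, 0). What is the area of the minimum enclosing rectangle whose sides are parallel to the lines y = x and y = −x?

In coordinates u = x + y, v = x − y the rectangle is axis-aligned; the map (x,y)→(u,v) scales areas by 2.
u-values: 1, -2, 1; range = 1 − (-2) = 3.
v-values: 3, -8, 1; range = 3 − (-8) = 11.
Area = (3 × 11) / 2 = 16.5.

16.5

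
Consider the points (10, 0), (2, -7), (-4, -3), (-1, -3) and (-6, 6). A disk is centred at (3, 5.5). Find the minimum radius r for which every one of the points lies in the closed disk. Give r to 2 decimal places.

The required radius is the distance from (3, 5.5) to the farthest point.
Squared distances: 79.25, 157.25, 121.25, 88.25, 81.25.
Maximum is 157.25, attained at (2, -7).
r = √(157.25) ≈ 12.54.

12.54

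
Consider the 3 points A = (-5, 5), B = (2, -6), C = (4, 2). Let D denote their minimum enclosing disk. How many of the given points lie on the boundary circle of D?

2

Side lengths²: AB² = 170, AC² = 90, BC² = 68.
Since AB² = 170 ≥ 90 + 68 = 158, the angle opposite AB is not acute, so the smallest enclosing circle has AB as diameter.
Centre = midpoint of AB = (-1.5, -0.5), r² = 170/4 = 42.5.
The points at distance exactly r from the centre are A, B — 2 points.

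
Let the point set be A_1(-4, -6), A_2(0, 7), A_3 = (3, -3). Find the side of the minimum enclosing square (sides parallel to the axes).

13

The bounding box has width 7 and height 13.
An axis-aligned square enclosing the set must have side ≥ max(width, height).
So the minimum side is max(7, 13) = 13.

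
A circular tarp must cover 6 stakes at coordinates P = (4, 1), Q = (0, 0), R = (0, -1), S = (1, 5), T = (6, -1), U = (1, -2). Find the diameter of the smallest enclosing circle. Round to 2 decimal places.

7.96

The minimum enclosing circle is determined by three boundary points: S, T, U.
Their circumcentre is (2.9, 1.5) with r² = 15.86.
The farthest remaining point R is at distance² 14.66 ≤ 15.86.
Diameter = 2r = 2√(15.86) ≈ 7.96.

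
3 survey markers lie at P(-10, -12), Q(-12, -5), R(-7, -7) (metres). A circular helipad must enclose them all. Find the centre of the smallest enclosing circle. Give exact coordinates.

(-647/62, -517/62)

Side lengths²: PQ² = 53, PR² = 34, QR² = 29.
Since PQ² = 53 < 34 + 29 = 63, the triangle is acute, so the smallest enclosing circle is the circumcircle.
Circumcentre = (-647/62, -517/62), r² = 26129/1922.
Centre = (-647/62, -517/62).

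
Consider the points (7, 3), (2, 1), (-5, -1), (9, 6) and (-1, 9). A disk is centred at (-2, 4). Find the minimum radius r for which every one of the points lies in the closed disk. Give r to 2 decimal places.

11.18

The required radius is the distance from (-2, 4) to the farthest point.
Squared distances: 82, 25, 34, 125, 26.
Maximum is 125, attained at (9, 6).
r = √125 ≈ 11.18.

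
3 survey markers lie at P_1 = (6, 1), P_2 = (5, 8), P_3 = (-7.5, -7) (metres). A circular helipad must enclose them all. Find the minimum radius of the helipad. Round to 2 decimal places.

Side lengths²: P_1P_2² = 50, P_1P_3² = 246.25, P_2P_3² = 381.25.
Since P_2P_3² = 381.25 ≥ 246.25 + 50 = 296.25, the angle opposite P_2P_3 is not acute, so the smallest enclosing circle has P_2P_3 as diameter.
Centre = midpoint of P_2P_3 = (-1.25, 0.5), r² = 381.25/4 = 95.3125.
r = √(95.3125) ≈ 9.76.

9.76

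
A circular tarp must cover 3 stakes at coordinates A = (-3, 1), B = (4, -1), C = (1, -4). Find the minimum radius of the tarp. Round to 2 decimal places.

Side lengths²: AB² = 53, AC² = 41, BC² = 18.
Since AB² = 53 < 41 + 18 = 59, the triangle is acute, so the smallest enclosing circle is the circumcircle.
Circumcentre = (7/18, -7/18), r² = 2173/162.
r = √(2173/162) ≈ 3.66.

3.66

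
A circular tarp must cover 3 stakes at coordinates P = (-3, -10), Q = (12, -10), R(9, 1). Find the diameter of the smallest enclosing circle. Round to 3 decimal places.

Side lengths²: PQ² = 225, PR² = 265, QR² = 130.
Since PR² = 265 < 225 + 130 = 355, the triangle is acute, so the smallest enclosing circle is the circumcircle.
Circumcentre = (4.5, -135/22), r² = 17225/242.
Diameter = 2r = 2√(17225/242) ≈ 16.873.

16.873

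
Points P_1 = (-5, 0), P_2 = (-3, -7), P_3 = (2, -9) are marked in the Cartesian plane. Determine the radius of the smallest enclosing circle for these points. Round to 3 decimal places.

Side lengths²: P_1P_2² = 53, P_1P_3² = 130, P_2P_3² = 29.
Since P_1P_3² = 130 ≥ 53 + 29 = 82, the angle opposite P_1P_3 is not acute, so the smallest enclosing circle has P_1P_3 as diameter.
Centre = midpoint of P_1P_3 = (-1.5, -4.5), r² = 130/4 = 32.5.
r = √(32.5) ≈ 5.701.

5.701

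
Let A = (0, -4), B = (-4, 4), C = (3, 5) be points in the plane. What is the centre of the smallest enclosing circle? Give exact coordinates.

Side lengths²: AB² = 80, AC² = 90, BC² = 50.
Since AC² = 90 < 80 + 50 = 130, the triangle is acute, so the smallest enclosing circle is the circumcircle.
Circumcentre = (0, 1), r² = 25.
Centre = (0, 1).

(0, 1)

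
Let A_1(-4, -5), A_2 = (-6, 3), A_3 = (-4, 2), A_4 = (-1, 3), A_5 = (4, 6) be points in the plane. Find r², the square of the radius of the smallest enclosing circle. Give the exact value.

The farthest pair is A_1–A_5 with squared distance 185. The circle on this segment as diameter has centre (0, 0.5) and r² = 185/4 = 46.25.
Check A_2: distance² to centre = 42.25 ≤ 46.25, so it lies inside.
All remaining points lie in this disk, and no smaller disk contains both endpoints, so this is the minimum enclosing circle.

46.25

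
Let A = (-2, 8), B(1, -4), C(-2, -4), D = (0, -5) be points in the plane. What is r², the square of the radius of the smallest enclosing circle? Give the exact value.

By Welzl's lemma the MEC is supported by two points (diametrically opposite) or three points (on a circumcircle).
The farthest pair is A–D with squared distance 173. The circle on this segment as diameter has centre (-1, 1.5) and r² = 173/4 = 43.25.
Check B: distance² to centre = 34.25 ≤ 43.25, so it lies inside.
All remaining points lie in this disk, and no smaller disk contains both endpoints, so this is the minimum enclosing circle.

43.25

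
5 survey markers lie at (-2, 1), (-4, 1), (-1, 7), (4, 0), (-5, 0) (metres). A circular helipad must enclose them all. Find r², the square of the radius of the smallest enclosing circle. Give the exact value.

The minimum enclosing circle is determined by three boundary points: (-1, 7), (4, 0), (-5, 0).
Their circumcentre is (-0.5, 29/14) with r² = 2405/98.
The farthest remaining point (-4, 1) is at distance² 1313/98 ≤ 2405/98.

2405/98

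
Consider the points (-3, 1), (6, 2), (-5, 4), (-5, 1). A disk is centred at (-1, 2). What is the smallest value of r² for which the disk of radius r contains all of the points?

49

The required radius is the distance from (-1, 2) to the farthest point.
Squared distances: 5, 49, 20, 17.
Maximum is 49, attained at (6, 2).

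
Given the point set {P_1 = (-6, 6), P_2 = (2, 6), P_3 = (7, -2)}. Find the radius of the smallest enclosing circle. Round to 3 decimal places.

7.632

Side lengths²: P_1P_2² = 64, P_1P_3² = 233, P_2P_3² = 89.
Since P_1P_3² = 233 ≥ 89 + 64 = 153, the angle opposite P_1P_3 is not acute, so the smallest enclosing circle has P_1P_3 as diameter.
Centre = midpoint of P_1P_3 = (0.5, 2), r² = 233/4 = 58.25.
r = √(58.25) ≈ 7.632.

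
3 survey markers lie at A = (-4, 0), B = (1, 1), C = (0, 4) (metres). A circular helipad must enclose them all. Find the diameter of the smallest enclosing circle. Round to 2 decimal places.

Side lengths²: AB² = 26, AC² = 32, BC² = 10.
Since AC² = 32 < 26 + 10 = 36, the triangle is acute, so the smallest enclosing circle is the circumcircle.
Circumcentre = (-1.75, 1.75), r² = 8.125.
Diameter = 2r = 2√(8.125) ≈ 5.70.

5.70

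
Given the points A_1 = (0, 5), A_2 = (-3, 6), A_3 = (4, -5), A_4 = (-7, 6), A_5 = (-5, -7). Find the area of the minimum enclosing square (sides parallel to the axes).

169

The bounding box has width 11 and height 13.
An axis-aligned square enclosing the set must have side ≥ max(width, height).
So the minimum side is max(11, 13) = 13.
Area = 13² = 169.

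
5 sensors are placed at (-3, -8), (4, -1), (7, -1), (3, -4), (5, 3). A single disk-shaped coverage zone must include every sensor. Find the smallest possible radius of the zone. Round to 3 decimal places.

A smallest enclosing disk is always determined by at most three of the input points on its boundary.
The farthest pair is (-3, -8)–(5, 3) with squared distance 185. The circle on this segment as diameter has centre (1, -2.5) and r² = 185/4 = 46.25.
Check (4, -1): distance² to centre = 11.25 ≤ 46.25, so it lies inside.
All remaining points lie in this disk, and no smaller disk contains both endpoints, so this is the minimum enclosing circle.
r = √(46.25) ≈ 6.801.

6.801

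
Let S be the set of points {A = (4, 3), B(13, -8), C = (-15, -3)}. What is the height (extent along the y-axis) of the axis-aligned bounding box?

max y = 3, min y = -8, so height = 11.

11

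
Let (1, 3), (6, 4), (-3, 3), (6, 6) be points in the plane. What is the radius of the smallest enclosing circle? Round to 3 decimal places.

The farthest pair is (-3, 3)–(6, 6) with squared distance 90. The circle on this segment as diameter has centre (1.5, 4.5) and r² = 90/4 = 22.5.
Check (1, 3): distance² to centre = 2.5 ≤ 22.5, so it lies inside.
All remaining points lie in this disk, and no smaller disk contains both endpoints, so this is the minimum enclosing circle.
r = √(22.5) ≈ 4.743.

4.743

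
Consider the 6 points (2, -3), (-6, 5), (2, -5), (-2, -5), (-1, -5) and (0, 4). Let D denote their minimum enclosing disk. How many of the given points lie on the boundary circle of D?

The farthest pair is (-6, 5)–(2, -5) with squared distance 164. The circle on this segment as diameter has centre (-2, 0) and r² = 164/4 = 41.
Check (2, -3): distance² to centre = 25 ≤ 41, so it lies inside.
All remaining points lie in this disk, and no smaller disk contains both endpoints, so this is the minimum enclosing circle.
The points at distance exactly r from the centre are (-6, 5), (2, -5) — 2 points.

2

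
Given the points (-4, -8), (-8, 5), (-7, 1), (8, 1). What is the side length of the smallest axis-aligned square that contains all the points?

The bounding box has width 16 and height 13.
An axis-aligned square enclosing the set must have side ≥ max(width, height).
So the minimum side is max(16, 13) = 16.

16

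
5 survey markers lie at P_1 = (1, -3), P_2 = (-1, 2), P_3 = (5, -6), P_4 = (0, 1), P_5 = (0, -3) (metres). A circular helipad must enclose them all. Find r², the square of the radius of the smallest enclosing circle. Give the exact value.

The farthest pair is P_2–P_3 with squared distance 100. The circle on this segment as diameter has centre (2, -2) and r² = 100/4 = 25.
Check P_1: distance² to centre = 2 ≤ 25, so it lies inside.
All remaining points lie in this disk, and no smaller disk contains both endpoints, so this is the minimum enclosing circle.

25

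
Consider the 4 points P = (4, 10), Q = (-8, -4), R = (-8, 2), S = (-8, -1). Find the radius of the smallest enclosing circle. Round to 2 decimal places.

9.22

A smallest enclosing disk is always determined by at most three of the input points on its boundary.
The farthest pair is P–Q with squared distance 340. The circle on this segment as diameter has centre (-2, 3) and r² = 340/4 = 85.
Check R: distance² to centre = 37 ≤ 85, so it lies inside.
All remaining points lie in this disk, and no smaller disk contains both endpoints, so this is the minimum enclosing circle.
r = √85 ≈ 9.22.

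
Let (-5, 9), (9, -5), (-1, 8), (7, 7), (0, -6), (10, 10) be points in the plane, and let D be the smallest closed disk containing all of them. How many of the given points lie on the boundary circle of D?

By Welzl's lemma the MEC is supported by two points (diametrically opposite) or three points (on a circumcircle).
The minimum enclosing circle is determined by three boundary points: (-5, 9), (9, -5), (10, 10).
Their circumcentre is (2.9375, 2.9375) with r² = 99.7578125.
The farthest remaining point (0, -6) is at distance² 88.5078125 ≤ 99.7578125.
The points at distance exactly r from the centre are (-5, 9), (9, -5), (10, 10) — 3 points.

3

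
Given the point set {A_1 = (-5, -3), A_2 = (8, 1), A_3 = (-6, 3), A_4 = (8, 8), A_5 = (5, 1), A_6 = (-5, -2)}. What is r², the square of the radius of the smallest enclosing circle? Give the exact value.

A smallest enclosing disk is always determined by at most three of the input points on its boundary.
The farthest pair is A_1–A_4 with squared distance 290. The circle on this segment as diameter has centre (1.5, 2.5) and r² = 290/4 = 72.5.
Check A_2: distance² to centre = 44.5 ≤ 72.5, so it lies inside.
All remaining points lie in this disk, and no smaller disk contains both endpoints, so this is the minimum enclosing circle.

72.5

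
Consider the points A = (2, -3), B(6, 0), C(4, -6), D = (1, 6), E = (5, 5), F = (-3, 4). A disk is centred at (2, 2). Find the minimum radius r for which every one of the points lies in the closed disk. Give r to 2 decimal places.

The required radius is the distance from (2, 2) to the farthest point.
Squared distances: 25, 20, 68, 17, 18, 29.
Maximum is 68, attained at C.
r = √68 ≈ 8.25.

8.25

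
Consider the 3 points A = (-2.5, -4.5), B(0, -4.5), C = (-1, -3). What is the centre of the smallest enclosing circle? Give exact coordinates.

Side lengths²: AB² = 6.25, AC² = 4.5, BC² = 3.25.
Since AB² = 6.25 < 4.5 + 3.25 = 7.75, the triangle is acute, so the smallest enclosing circle is the circumcircle.
Circumcentre = (-1.25, -4.25), r² = 1.625.
Centre = (-1.25, -4.25).

(-1.25, -4.25)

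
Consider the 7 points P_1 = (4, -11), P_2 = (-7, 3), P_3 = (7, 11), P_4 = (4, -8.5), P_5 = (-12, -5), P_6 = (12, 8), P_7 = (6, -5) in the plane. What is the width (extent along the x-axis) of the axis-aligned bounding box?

24

max x = 12, min x = -12, so width = 24.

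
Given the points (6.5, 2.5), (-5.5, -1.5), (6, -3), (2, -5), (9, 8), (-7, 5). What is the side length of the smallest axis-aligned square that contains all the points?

16

The bounding box has width 16 and height 13.
An axis-aligned square enclosing the set must have side ≥ max(width, height).
So the minimum side is max(16, 13) = 16.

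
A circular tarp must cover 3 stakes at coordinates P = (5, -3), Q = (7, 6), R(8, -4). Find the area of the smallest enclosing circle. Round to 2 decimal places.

Side lengths²: PQ² = 85, PR² = 10, QR² = 101.
Since QR² = 101 ≥ 85 + 10 = 95, the angle opposite QR is not acute, so the smallest enclosing circle has QR as diameter.
Centre = midpoint of QR = (7.5, 1), r² = 101/4 = 25.25.
Area = π·r² = π·25.25 ≈ 79.33.

79.33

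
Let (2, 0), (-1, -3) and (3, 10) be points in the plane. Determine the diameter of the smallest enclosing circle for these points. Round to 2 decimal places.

13.60

Call the three points A, B, C in the order given.
Side lengths²: AB² = 18, AC² = 101, BC² = 185.
Since BC² = 185 ≥ 101 + 18 = 119, the angle opposite BC is not acute, so the smallest enclosing circle has BC as diameter.
Centre = midpoint of BC = (1, 3.5), r² = 185/4 = 46.25.
Diameter = 2r = 2√(46.25) ≈ 13.60.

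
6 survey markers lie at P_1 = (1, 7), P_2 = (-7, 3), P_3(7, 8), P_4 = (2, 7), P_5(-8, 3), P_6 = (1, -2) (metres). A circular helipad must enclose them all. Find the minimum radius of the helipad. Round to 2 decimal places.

The minimum enclosing circle of a finite set is fixed by two of the points (as a diameter) or three (as a circumcircle).
The farthest pair is P_3–P_5 with squared distance 250. The circle on this segment as diameter has centre (-0.5, 5.5) and r² = 250/4 = 62.5.
Check P_1: distance² to centre = 4.5 ≤ 62.5, so it lies inside.
All remaining points lie in this disk, and no smaller disk contains both endpoints, so this is the minimum enclosing circle.
r = √(62.5) ≈ 7.91.

7.91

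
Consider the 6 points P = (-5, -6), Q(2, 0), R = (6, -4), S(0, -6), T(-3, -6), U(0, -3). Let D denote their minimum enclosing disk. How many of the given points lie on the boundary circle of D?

The farthest pair is P–R with squared distance 125. The circle on this segment as diameter has centre (0.5, -5) and r² = 125/4 = 31.25.
Check Q: distance² to centre = 27.25 ≤ 31.25, so it lies inside.
All remaining points lie in this disk, and no smaller disk contains both endpoints, so this is the minimum enclosing circle.
The points at distance exactly r from the centre are P, R — 2 points.

2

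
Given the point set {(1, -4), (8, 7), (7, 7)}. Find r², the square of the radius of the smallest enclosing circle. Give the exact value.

42.5

Call the three points A, B, C in the order given.
Side lengths²: AB² = 170, AC² = 157, BC² = 1.
Since AB² = 170 ≥ 157 + 1 = 158, the angle opposite AB is not acute, so the smallest enclosing circle has AB as diameter.
Centre = midpoint of AB = (4.5, 1.5), r² = 170/4 = 42.5.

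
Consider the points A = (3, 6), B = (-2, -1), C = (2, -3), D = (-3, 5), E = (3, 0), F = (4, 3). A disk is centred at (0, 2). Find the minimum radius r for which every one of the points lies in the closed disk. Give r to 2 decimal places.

5.39

The required radius is the distance from (0, 2) to the farthest point.
Squared distances: 25, 13, 29, 18, 13, 17.
Maximum is 29, attained at C.
r = √29 ≈ 5.39.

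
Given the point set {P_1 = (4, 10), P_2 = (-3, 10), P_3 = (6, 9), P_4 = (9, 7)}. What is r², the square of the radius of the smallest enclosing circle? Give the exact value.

38.25

By Welzl's lemma the MEC is supported by two points (diametrically opposite) or three points (on a circumcircle).
The farthest pair is P_2–P_4 with squared distance 153. The circle on this segment as diameter has centre (3, 8.5) and r² = 153/4 = 38.25.
Check P_1: distance² to centre = 3.25 ≤ 38.25, so it lies inside.
All remaining points lie in this disk, and no smaller disk contains both endpoints, so this is the minimum enclosing circle.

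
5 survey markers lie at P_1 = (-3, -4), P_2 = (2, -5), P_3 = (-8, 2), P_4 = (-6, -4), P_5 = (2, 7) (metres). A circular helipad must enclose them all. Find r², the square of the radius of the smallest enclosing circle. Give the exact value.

46.97265625

The minimum enclosing circle of a finite set is fixed by two of the points (as a diameter) or three (as a circumcircle).
The minimum enclosing circle is determined by three boundary points: P_2, P_4, P_5.
Their circumcentre is (-1.3125, 1) with r² = 46.97265625.
The farthest remaining point P_3 is at distance² 45.72265625 ≤ 46.97265625.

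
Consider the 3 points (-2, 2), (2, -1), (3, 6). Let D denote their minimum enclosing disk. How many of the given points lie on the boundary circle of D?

3

Call the three points A, B, C in the order given.
Side lengths²: AB² = 25, AC² = 41, BC² = 50.
Since BC² = 50 < 41 + 25 = 66, the triangle is acute, so the smallest enclosing circle is the circumcircle.
Circumcentre = (99/62, 163/62), r² = 25625/1922.
The points at distance exactly r from the centre are (-2, 2), (2, -1), (3, 6) — 3 points.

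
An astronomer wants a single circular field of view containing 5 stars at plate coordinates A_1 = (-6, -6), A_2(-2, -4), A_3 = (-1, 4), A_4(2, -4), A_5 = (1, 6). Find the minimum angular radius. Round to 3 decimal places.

The minimum enclosing circle of a finite set is fixed by two of the points (as a diameter) or three (as a circumcircle).
The farthest pair is A_1–A_5 with squared distance 193. The circle on this segment as diameter has centre (-2.5, 0) and r² = 193/4 = 48.25.
Check A_2: distance² to centre = 16.25 ≤ 48.25, so it lies inside.
All remaining points lie in this disk, and no smaller disk contains both endpoints, so this is the minimum enclosing circle.
r = √(48.25) ≈ 6.946.

6.946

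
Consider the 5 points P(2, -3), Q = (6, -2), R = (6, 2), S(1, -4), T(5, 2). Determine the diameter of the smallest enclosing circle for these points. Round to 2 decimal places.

The farthest pair is R–S with squared distance 61. The circle on this segment as diameter has centre (3.5, -1) and r² = 61/4 = 15.25.
Check P: distance² to centre = 6.25 ≤ 15.25, so it lies inside.
All remaining points lie in this disk, and no smaller disk contains both endpoints, so this is the minimum enclosing circle.
Diameter = 2r = 2√(15.25) ≈ 7.81.

7.81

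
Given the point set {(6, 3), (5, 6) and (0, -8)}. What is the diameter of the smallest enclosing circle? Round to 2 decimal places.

14.87

Call the three points A, B, C in the order given.
Side lengths²: AB² = 10, AC² = 157, BC² = 221.
Since BC² = 221 ≥ 157 + 10 = 167, the angle opposite BC is not acute, so the smallest enclosing circle has BC as diameter.
Centre = midpoint of BC = (2.5, -1), r² = 221/4 = 55.25.
Diameter = 2r = 2√(55.25) ≈ 14.87.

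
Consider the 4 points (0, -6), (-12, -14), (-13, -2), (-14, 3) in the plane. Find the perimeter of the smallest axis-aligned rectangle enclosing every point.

Width = max x − min x = 0 − (-14) = 14.
Height = max y − min y = 3 − (-14) = 17.
Perimeter = 2(14 + 17) = 62.

62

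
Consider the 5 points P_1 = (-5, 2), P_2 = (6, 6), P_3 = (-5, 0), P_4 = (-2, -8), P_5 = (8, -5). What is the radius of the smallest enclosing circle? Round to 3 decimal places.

The minimum enclosing circle of a finite set is fixed by two of the points (as a diameter) or three (as a circumcircle).
The farthest pair is P_2–P_4 with squared distance 260. The circle on this segment as diameter has centre (2, -1) and r² = 260/4 = 65.
Check P_1: distance² to centre = 58 ≤ 65, so it lies inside.
All remaining points lie in this disk, and no smaller disk contains both endpoints, so this is the minimum enclosing circle.
r = √65 ≈ 8.062.

8.062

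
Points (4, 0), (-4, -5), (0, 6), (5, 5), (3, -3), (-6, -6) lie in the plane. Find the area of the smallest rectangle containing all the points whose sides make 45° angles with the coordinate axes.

132

In coordinates u = x + y, v = x − y the rectangle is axis-aligned; the map (x,y)→(u,v) scales areas by 2.
u-values: 4, -9, 6, 10, 0, -12; range = 10 − (-12) = 22.
v-values: 4, 1, -6, 0, 6, 0; range = 6 − (-6) = 12.
Area = (22 × 12) / 2 = 132.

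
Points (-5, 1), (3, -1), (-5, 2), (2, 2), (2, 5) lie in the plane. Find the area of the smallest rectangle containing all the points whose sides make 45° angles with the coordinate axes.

60.5

In coordinates u = x + y, v = x − y the rectangle is axis-aligned; the map (x,y)→(u,v) scales areas by 2.
u-values: -4, 2, -3, 4, 7; range = 7 − (-4) = 11.
v-values: -6, 4, -7, 0, -3; range = 4 − (-7) = 11.
Area = (11 × 11) / 2 = 60.5.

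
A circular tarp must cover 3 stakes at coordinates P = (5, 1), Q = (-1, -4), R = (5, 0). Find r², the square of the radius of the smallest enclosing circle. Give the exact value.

Side lengths²: PQ² = 61, PR² = 1, QR² = 52.
Since PQ² = 61 ≥ 52 + 1 = 53, the angle opposite PQ is not acute, so the smallest enclosing circle has PQ as diameter.
Centre = midpoint of PQ = (2, -1.5), r² = 61/4 = 15.25.

15.25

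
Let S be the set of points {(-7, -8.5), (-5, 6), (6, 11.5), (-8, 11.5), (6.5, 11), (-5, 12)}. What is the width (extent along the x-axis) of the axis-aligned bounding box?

14.5

max x = 6.5, min x = -8, so width = 14.5.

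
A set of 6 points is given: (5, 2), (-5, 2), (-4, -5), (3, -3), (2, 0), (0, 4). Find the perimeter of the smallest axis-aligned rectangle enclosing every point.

38

Width = max x − min x = 5 − (-5) = 10.
Height = max y − min y = 4 − (-5) = 9.
Perimeter = 2(10 + 9) = 38.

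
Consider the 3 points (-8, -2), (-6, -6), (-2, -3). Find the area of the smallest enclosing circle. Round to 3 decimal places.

30.020

Call the three points A, B, C in the order given.
Side lengths²: AB² = 20, AC² = 37, BC² = 25.
Since AC² = 37 < 25 + 20 = 45, the triangle is acute, so the smallest enclosing circle is the circumcircle.
Circumcentre = (-56/11, -67/22), r² = 4625/484.
Area = π·r² = π·4625/484 ≈ 30.020.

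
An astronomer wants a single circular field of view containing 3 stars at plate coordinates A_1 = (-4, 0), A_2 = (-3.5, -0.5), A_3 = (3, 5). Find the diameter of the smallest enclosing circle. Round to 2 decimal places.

Side lengths²: A_1A_2² = 0.5, A_1A_3² = 74, A_2A_3² = 72.5.
Since A_1A_3² = 74 ≥ 72.5 + 0.5 = 73, the angle opposite A_1A_3 is not acute, so the smallest enclosing circle has A_1A_3 as diameter.
Centre = midpoint of A_1A_3 = (-0.5, 2.5), r² = 74/4 = 18.5.
Diameter = 2r = 2√(18.5) ≈ 8.60.

8.60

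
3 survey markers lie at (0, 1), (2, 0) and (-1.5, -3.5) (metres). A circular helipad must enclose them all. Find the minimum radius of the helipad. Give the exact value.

Call the three points A, B, C in the order given.
Side lengths²: AB² = 5, AC² = 22.5, BC² = 24.5.
Since BC² = 24.5 < 22.5 + 5 = 27.5, the triangle is acute, so the smallest enclosing circle is the circumcircle.
Circumcentre = (0, -1.5), r² = 6.25.
r = √(6.25) = 2.5.

2.5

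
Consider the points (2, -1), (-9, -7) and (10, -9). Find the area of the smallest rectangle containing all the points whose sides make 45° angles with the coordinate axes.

178.5

In coordinates u = x + y, v = x − y the rectangle is axis-aligned; the map (x,y)→(u,v) scales areas by 2.
u-values: 1, -16, 1; range = 1 − (-16) = 17.
v-values: 3, -2, 19; range = 19 − (-2) = 21.
Area = (17 × 21) / 2 = 178.5.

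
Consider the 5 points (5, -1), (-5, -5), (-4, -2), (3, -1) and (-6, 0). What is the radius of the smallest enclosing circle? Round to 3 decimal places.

5.617

The minimum enclosing circle is determined by three boundary points: (5, -1), (-5, -5), (-6, 0).
Their circumcentre is (-16/27, -41/27) with r² = 22997/729.
The farthest remaining point (3, -1) is at distance² 9605/729 ≤ 22997/729.
r = √(22997/729) ≈ 5.617.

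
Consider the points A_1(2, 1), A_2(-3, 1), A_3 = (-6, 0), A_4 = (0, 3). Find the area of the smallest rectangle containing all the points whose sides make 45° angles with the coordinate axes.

31.5

In coordinates u = x + y, v = x − y the rectangle is axis-aligned; the map (x,y)→(u,v) scales areas by 2.
u-values: 3, -2, -6, 3; range = 3 − (-6) = 9.
v-values: 1, -4, -6, -3; range = 1 − (-6) = 7.
Area = (9 × 7) / 2 = 31.5.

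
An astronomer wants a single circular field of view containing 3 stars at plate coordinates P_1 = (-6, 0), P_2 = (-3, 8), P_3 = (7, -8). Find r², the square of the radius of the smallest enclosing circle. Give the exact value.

89

Side lengths²: P_1P_2² = 73, P_1P_3² = 233, P_2P_3² = 356.
Since P_2P_3² = 356 ≥ 233 + 73 = 306, the angle opposite P_2P_3 is not acute, so the smallest enclosing circle has P_2P_3 as diameter.
Centre = midpoint of P_2P_3 = (2, 0), r² = 356/4 = 89.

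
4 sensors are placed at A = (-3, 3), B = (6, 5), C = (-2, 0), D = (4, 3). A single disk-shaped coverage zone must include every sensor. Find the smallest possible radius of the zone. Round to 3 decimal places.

By Welzl's lemma the MEC is supported by two points (diametrically opposite) or three points (on a circumcircle).
The minimum enclosing circle is determined by three boundary points: A, B, C.
Their circumcentre is (101/58, 169/58) with r² = 37825/1682.
The farthest remaining point D is at distance² 8593/1682 ≤ 37825/1682.
r = √(37825/1682) ≈ 4.742.

4.742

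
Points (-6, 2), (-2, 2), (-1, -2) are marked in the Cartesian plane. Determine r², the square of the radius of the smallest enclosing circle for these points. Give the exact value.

10.25

Call the three points A, B, C in the order given.
Side lengths²: AB² = 16, AC² = 41, BC² = 17.
Since AC² = 41 ≥ 17 + 16 = 33, the angle opposite AC is not acute, so the smallest enclosing circle has AC as diameter.
Centre = midpoint of AC = (-3.5, 0), r² = 41/4 = 10.25.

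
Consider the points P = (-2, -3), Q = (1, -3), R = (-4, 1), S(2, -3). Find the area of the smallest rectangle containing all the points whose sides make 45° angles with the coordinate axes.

20

In coordinates u = x + y, v = x − y the rectangle is axis-aligned; the map (x,y)→(u,v) scales areas by 2.
u-values: -5, -2, -3, -1; range = -1 − (-5) = 4.
v-values: 1, 4, -5, 5; range = 5 − (-5) = 10.
Area = (4 × 10) / 2 = 20.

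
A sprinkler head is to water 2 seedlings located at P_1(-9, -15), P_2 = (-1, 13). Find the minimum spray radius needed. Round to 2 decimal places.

The smallest circle enclosing two points has them as diameter endpoints.
Centre = midpoint = (-5, -1); r² = |P_1P_2|²/4 = 848/4 = 212.
r = √212 ≈ 14.56.

14.56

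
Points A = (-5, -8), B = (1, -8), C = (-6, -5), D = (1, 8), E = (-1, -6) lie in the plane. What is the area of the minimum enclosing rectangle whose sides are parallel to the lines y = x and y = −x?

176

In coordinates u = x + y, v = x − y the rectangle is axis-aligned; the map (x,y)→(u,v) scales areas by 2.
u-values: -13, -7, -11, 9, -7; range = 9 − (-13) = 22.
v-values: 3, 9, -1, -7, 5; range = 9 − (-7) = 16.
Area = (22 × 16) / 2 = 176.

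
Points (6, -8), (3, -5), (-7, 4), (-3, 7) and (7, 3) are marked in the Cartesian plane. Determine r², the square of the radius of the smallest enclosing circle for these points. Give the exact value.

A smallest enclosing disk is always determined by at most three of the input points on its boundary.
The minimum enclosing circle is determined by three boundary points: (6, -8), (-7, 4), (-3, 7).
Their circumcentre is (7/58, -77/58) with r² = 133025/1682.
The farthest remaining point (7, 3) is at distance² 111101/1682 ≤ 133025/1682.

133025/1682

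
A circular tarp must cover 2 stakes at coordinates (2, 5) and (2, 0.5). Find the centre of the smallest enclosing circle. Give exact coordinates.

The smallest circle enclosing two points has them as diameter endpoints.
Centre = midpoint = (2, 2.75); r² = |(2, 5)−(2, 0.5)|²/4 = 20.25/4 = 5.0625.
Centre = (2, 2.75).

(2, 2.75)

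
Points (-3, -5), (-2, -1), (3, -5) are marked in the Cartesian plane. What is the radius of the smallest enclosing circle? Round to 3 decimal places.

3.300

Call the three points A, B, C in the order given.
Side lengths²: AB² = 17, AC² = 36, BC² = 41.
Since BC² = 41 < 36 + 17 = 53, the triangle is acute, so the smallest enclosing circle is the circumcircle.
Circumcentre = (0, -3.625), r² = 10.890625.
r = √(10.890625) ≈ 3.300.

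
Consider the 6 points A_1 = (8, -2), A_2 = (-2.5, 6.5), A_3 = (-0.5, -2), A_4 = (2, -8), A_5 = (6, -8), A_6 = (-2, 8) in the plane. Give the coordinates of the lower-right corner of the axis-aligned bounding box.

(8, -8)

x-range [-2.5, 8], y-range [-8, 8].
The lower-right corner is (8, -8).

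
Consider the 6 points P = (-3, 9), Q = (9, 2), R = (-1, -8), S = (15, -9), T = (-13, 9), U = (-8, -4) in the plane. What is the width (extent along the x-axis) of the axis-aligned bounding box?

28

max x = 15, min x = -13, so width = 28.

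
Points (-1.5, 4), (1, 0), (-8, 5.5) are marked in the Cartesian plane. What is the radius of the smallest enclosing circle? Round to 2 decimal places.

Call the three points A, B, C in the order given.
Side lengths²: AB² = 22.25, AC² = 44.5, BC² = 111.25.
Since BC² = 111.25 ≥ 44.5 + 22.25 = 66.75, the angle opposite BC is not acute, so the smallest enclosing circle has BC as diameter.
Centre = midpoint of BC = (-3.5, 2.75), r² = 111.25/4 = 27.8125.
r = √(27.8125) ≈ 5.27.

5.27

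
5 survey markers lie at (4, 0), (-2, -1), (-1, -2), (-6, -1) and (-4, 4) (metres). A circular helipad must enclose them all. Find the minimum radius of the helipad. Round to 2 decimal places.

The minimum enclosing circle of a finite set is fixed by two of the points (as a diameter) or three (as a circumcircle).
The minimum enclosing circle is determined by three boundary points: (4, 0), (-6, -1), (-4, 4).
Their circumcentre is (-25/24, -1/12) with r² = 14645/576.
The farthest remaining point (-1, -2) is at distance² 2117/576 ≤ 14645/576.
r = √(14645/576) ≈ 5.04.

5.04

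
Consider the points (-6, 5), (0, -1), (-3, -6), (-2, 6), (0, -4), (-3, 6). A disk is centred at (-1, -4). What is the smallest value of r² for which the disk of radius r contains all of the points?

The required radius is the distance from (-1, -4) to the farthest point.
Squared distances: 106, 10, 8, 101, 1, 104.
Maximum is 106, attained at (-6, 5).

106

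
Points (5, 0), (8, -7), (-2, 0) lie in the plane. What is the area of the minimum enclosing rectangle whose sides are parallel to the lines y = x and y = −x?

59.5

In coordinates u = x + y, v = x − y the rectangle is axis-aligned; the map (x,y)→(u,v) scales areas by 2.
u-values: 5, 1, -2; range = 5 − (-2) = 7.
v-values: 5, 15, -2; range = 15 − (-2) = 17.
Area = (7 × 17) / 2 = 59.5.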